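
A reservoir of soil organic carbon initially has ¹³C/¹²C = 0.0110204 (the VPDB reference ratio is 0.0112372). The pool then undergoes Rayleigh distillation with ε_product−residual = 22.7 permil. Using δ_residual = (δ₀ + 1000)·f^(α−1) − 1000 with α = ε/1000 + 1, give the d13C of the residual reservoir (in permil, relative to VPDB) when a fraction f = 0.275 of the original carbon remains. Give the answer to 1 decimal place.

δ₀ = (0.0110204/0.0112372 − 1)×1000 = (0.980707 − 1)×1000 = -19.293 permil
α − 1 = ε/1000 = 0.0227
f^(α−1) = 0.275^(0.0227) = 0.971120
δ_res = (-19.293 + 1000) × 0.971120 − 1000 = 952.384 − 1000 = -47.62 permil

-47.6 permil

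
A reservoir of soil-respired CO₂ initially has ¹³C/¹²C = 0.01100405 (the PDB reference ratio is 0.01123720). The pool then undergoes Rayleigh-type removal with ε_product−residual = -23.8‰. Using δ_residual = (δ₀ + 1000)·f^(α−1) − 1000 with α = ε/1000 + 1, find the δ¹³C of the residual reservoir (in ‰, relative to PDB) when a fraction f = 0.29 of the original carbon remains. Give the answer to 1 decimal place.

8.5‰

δ₀ = (0.01100405/0.01123720 − 1)×1000 = (0.979252 − 1)×1000 = -20.748‰
α − 1 = ε/1000 = -0.0238
f^(α−1) = 0.29^(-0.0238) = 1.029900
δ_res = (-20.748 + 1000) × 1.029900 − 1000 = 1008.531 − 1000 = 8.53‰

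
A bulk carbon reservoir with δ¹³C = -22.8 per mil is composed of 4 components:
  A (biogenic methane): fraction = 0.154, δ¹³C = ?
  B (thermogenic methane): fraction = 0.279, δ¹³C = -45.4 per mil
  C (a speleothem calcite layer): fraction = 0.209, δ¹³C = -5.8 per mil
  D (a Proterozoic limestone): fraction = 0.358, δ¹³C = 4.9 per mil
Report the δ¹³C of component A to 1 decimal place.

-69.3 per mil

Isotope mass balance: δ_bulk = Σ fᵢ·δᵢ.
-22.8 = 0.154×δ_A + 0.279×(-45.4) + 0.209×(-5.8) + 0.358×(4.9)
0.154·δ_A = -22.8 − (-12.125) = -10.675
δ_A = -10.675 / 0.154 = -69.32 per mil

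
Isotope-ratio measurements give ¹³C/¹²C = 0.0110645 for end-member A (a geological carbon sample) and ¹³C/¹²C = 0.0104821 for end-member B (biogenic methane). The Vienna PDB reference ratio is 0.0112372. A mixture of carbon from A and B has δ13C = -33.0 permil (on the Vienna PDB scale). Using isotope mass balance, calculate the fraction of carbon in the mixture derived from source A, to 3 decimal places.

δ_A = (0.0110645/0.0112372 − 1)×1000 = (0.984631 − 1)×1000 = -15.369 permil
δ_B = (0.0104821/0.0112372 − 1)×1000 = (0.932804 − 1)×1000 = -67.196 permil
f_A = (δ_mix − δ_B)/(δ_A − δ_B) = (-33.0 − (-67.196))/(-15.369 − (-67.196))
f_A = 34.196 / 51.828 = 0.6598

0.660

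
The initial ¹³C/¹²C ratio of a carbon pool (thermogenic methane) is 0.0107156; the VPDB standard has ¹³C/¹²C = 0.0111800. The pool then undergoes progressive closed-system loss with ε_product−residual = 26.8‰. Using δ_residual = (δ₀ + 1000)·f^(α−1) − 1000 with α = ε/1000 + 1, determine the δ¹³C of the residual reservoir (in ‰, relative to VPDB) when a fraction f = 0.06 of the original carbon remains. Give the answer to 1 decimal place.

-111.1‰

δ₀ = (0.0107156/0.0111800 − 1)×1000 = (0.958462 − 1)×1000 = -41.538‰
α − 1 = ε/1000 = 0.0268
f^(α−1) = 0.06^(0.0268) = 0.927373
δ_res = (-41.538 + 1000) × 0.927373 − 1000 = 888.851 − 1000 = -111.15‰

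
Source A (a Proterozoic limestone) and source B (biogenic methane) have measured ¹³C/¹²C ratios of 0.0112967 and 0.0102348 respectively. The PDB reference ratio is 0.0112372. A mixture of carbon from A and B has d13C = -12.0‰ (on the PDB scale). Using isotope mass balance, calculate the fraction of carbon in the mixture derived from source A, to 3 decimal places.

δ_A = (0.0112967/0.0112372 − 1)×1000 = (1.005295 − 1)×1000 = 5.295‰
δ_B = (0.0102348/0.0112372 − 1)×1000 = (0.910796 − 1)×1000 = -89.204‰
f_A = (δ_mix − δ_B)/(δ_A − δ_B) = (-12.0 − (-89.204))/(5.295 − (-89.204))
f_A = 77.204 / 94.499 = 0.8170

0.817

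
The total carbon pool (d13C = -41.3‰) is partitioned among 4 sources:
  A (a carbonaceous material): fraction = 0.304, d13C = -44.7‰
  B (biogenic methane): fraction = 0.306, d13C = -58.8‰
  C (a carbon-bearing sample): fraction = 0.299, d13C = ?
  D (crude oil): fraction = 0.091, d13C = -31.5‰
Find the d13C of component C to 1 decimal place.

-22.9‰

Isotope mass balance: δ_bulk = Σ fᵢ·δᵢ.
-41.3 = 0.304×(-44.7) + 0.306×(-58.8) + 0.299×δ_C + 0.091×(-31.5)
0.299·δ_C = -41.3 − (-34.448) = -6.852
δ_C = -6.852 / 0.299 = -22.92‰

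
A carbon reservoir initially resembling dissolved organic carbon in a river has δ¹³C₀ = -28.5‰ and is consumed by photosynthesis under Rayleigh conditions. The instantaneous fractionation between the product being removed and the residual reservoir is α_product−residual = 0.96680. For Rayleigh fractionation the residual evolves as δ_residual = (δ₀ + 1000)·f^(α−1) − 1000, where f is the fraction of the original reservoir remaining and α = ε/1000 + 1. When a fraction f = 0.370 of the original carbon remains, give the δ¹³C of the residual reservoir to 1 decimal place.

4.1‰

Rayleigh residual: δ_res = (δ₀ + 1000)·f^(α−1) − 1000
α − 1 = -0.03320
f^(α−1) = 0.370^(-0.03320) = 1.033560
δ_res = (-28.5 + 1000) × 1.033560 − 1000 = 1004.104 − 1000 = 4.10‰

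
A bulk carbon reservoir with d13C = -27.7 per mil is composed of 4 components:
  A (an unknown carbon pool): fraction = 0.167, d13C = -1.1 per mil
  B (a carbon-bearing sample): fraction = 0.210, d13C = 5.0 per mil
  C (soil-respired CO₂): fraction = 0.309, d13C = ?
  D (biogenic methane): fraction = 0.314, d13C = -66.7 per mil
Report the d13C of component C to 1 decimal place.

Isotope mass balance: δ_bulk = Σ fᵢ·δᵢ.
-27.7 = 0.167×(-1.1) + 0.210×(5.0) + 0.309×δ_C + 0.314×(-66.7)
0.309·δ_C = -27.7 − (-20.078) = -7.622
δ_C = -7.622 / 0.309 = -24.67 per mil

-24.7 per mil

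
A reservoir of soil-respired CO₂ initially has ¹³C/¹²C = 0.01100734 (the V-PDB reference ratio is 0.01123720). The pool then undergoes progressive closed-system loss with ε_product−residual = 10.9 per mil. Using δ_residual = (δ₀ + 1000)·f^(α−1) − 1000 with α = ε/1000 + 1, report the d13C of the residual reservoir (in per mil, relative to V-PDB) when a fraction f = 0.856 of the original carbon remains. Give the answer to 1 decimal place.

δ₀ = (0.01100734/0.01123720 − 1)×1000 = (0.979545 − 1)×1000 = -20.455 per mil
α − 1 = ε/1000 = 0.0109
f^(α−1) = 0.856^(0.0109) = 0.998307
δ_res = (-20.455 + 1000) × 0.998307 − 1000 = 977.886 − 1000 = -22.11 per mil

-22.1 per mil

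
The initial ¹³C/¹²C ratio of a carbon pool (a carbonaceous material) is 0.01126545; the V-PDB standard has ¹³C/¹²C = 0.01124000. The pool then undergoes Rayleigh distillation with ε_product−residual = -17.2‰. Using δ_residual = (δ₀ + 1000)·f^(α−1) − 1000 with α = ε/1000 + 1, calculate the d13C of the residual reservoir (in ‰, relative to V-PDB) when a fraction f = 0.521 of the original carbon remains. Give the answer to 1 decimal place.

δ₀ = (0.01126545/0.01124000 − 1)×1000 = (1.002264 − 1)×1000 = 2.264‰
α − 1 = ε/1000 = -0.0172
f^(α−1) = 0.521^(-0.0172) = 1.011278
δ_res = (2.264 + 1000) × 1.011278 − 1000 = 1013.567 − 1000 = 13.57‰

13.6‰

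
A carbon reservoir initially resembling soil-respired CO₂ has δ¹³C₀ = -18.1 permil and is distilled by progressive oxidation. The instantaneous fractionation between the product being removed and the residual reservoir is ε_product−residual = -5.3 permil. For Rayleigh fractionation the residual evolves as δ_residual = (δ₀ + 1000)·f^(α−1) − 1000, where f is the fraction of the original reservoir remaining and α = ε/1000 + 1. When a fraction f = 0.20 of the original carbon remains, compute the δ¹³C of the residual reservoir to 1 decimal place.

-9.7 permil

Rayleigh residual: δ_res = (δ₀ + 1000)·f^(α−1) − 1000
α = ε/1000 + 1 = 0.99470, so α − 1 = -0.00530
f^(α−1) = 0.20^(-0.00530) = 1.008567
δ_res = (-18.1 + 1000) × 1.008567 − 1000 = 990.311 − 1000 = -9.69 permil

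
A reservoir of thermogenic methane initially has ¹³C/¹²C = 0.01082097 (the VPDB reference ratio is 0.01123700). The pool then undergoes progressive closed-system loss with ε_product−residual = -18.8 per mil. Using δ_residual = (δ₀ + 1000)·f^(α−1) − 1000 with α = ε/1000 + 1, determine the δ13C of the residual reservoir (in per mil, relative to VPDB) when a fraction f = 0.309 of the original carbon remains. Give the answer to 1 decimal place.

-15.5 per mil

δ₀ = (0.01082097/0.01123700 − 1)×1000 = (0.962977 − 1)×1000 = -37.023 per mil
α − 1 = ε/1000 = -0.0188
f^(α−1) = 0.309^(-0.0188) = 1.022325
δ_res = (-37.023 + 1000) × 1.022325 − 1000 = 984.475 − 1000 = -15.53 per mil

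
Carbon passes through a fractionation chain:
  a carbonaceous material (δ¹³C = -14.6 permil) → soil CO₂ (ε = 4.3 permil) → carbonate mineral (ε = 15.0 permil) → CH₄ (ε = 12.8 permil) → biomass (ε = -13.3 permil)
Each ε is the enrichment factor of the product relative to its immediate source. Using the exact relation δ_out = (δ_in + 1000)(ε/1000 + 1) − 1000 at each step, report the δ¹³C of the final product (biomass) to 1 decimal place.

step 1: δ = (-14.60 + 1000)·(4.3/1000 + 1) − 1000 = -10.36 permil
step 2: δ = (-10.36 + 1000)·(15.0/1000 + 1) − 1000 = 4.48 permil
step 3: δ = (4.48 + 1000)·(12.8/1000 + 1) − 1000 = 17.34 permil
step 4: δ = (17.34 + 1000)·(-13.3/1000 + 1) − 1000 = 3.81 permil

3.8 permil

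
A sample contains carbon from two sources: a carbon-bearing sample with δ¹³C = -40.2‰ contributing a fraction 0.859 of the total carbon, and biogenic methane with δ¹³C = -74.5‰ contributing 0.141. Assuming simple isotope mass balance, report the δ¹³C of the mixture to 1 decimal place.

δ_mix = f_A·δ_A + f_B·δ_B
δ_mix = 0.859 × (-40.2) + 0.141 × (-74.5)
δ_mix = -34.53 + -10.50 = -45.04‰

-45.0‰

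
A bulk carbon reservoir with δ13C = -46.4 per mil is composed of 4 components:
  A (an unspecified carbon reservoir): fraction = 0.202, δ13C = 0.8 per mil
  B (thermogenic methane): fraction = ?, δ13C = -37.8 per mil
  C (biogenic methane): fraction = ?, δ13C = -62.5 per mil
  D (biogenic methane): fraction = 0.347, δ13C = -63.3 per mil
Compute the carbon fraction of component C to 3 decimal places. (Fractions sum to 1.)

Let f_C and f_B be the unknown fractions; fractions sum to 1 so f_C + f_B = 0.451.
Mass balance: Σ fᵢ·δᵢ = δ_bulk ⇒ f_C·(-62.5) + f_B·(-37.8) = -46.4 − (-21.803) = -24.597
Substitute f_B = 0.451 − f_C:
f_C·(-62.5 − -37.8) = -24.597 − 0.451×(-37.8) = -7.549
f_C = -7.549 / -24.7 = 0.3056

0.306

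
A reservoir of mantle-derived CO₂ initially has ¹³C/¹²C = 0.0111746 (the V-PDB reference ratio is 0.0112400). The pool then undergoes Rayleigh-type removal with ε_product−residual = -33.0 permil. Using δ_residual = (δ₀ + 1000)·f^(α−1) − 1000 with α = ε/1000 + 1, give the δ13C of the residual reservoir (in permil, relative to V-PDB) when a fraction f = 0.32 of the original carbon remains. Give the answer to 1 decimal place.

δ₀ = (0.0111746/0.0112400 − 1)×1000 = (0.994181 − 1)×1000 = -5.819 permil
α − 1 = ε/1000 = -0.0330
f^(α−1) = 0.32^(-0.0330) = 1.038317
δ_res = (-5.819 + 1000) × 1.038317 − 1000 = 1032.276 − 1000 = 32.28 permil

32.3 permil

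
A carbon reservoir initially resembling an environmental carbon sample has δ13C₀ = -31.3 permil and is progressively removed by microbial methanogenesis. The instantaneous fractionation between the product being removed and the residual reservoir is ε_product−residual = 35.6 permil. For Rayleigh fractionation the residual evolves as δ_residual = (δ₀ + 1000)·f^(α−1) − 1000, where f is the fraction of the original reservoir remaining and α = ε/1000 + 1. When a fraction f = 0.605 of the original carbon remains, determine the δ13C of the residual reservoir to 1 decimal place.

Rayleigh residual: δ_res = (δ₀ + 1000)·f^(α−1) − 1000
α = ε/1000 + 1 = 1.03560, so α − 1 = 0.03560
f^(α−1) = 0.605^(0.03560) = 0.982269
δ_res = (-31.3 + 1000) × 0.982269 − 1000 = 951.524 − 1000 = -48.48 permil

-48.5 permil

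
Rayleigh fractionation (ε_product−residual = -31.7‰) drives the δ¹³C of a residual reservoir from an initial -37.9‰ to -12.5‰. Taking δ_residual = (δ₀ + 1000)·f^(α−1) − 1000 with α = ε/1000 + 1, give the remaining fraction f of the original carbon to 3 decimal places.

0.440

α − 1 = ε/1000 = -0.0317
(δ_res + 1000)/(δ₀ + 1000) = (-12.5 + 1000)/(-37.9 + 1000) = 987.5/962.1 = 1.026401
f = 1.026401^(1/-0.0317) = exp(ln(1.026401)/-0.0317) = exp(0.02606/-0.0317)
f = exp(-0.8220) = 0.4395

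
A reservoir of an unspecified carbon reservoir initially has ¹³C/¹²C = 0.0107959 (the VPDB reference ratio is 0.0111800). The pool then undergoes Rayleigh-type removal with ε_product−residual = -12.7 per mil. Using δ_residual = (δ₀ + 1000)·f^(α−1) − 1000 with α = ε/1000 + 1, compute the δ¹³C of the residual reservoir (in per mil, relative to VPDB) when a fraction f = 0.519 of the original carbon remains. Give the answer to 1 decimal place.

δ₀ = (0.0107959/0.0111800 − 1)×1000 = (0.965644 − 1)×1000 = -34.356 per mil
α − 1 = ε/1000 = -0.0127
f^(α−1) = 0.519^(-0.0127) = 1.008364
δ_res = (-34.356 + 1000) × 1.008364 − 1000 = 973.721 − 1000 = -26.28 per mil

-26.3 per mil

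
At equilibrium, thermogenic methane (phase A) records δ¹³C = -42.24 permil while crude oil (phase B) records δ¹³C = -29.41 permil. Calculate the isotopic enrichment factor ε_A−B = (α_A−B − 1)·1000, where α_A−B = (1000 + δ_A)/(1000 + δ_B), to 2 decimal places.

-13.22 permil

α_A−B = (1000 + -42.24) / (1000 + -29.41) = 957.76 / 970.59 = 0.986781
ε_A−B = (0.986781 − 1) × 1000 = -13.219 permil
(The approximation ε ≈ δ_A − δ_B would give -12.83 permil.)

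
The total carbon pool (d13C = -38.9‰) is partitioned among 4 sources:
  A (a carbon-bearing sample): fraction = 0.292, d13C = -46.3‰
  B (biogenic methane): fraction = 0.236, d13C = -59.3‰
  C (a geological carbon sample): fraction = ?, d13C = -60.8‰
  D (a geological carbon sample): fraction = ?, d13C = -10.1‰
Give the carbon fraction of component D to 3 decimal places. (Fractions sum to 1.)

Let f_D and f_C be the unknown fractions; fractions sum to 1 so f_D + f_C = 0.472.
Mass balance: Σ fᵢ·δᵢ = δ_bulk ⇒ f_D·(-10.1) + f_C·(-60.8) = -38.9 − (-27.514) = -11.386
Substitute f_C = 0.472 − f_D:
f_D·(-10.1 − -60.8) = -11.386 − 0.472×(-60.8) = 17.312
f_D = 17.312 / 50.7 = 0.3415

0.341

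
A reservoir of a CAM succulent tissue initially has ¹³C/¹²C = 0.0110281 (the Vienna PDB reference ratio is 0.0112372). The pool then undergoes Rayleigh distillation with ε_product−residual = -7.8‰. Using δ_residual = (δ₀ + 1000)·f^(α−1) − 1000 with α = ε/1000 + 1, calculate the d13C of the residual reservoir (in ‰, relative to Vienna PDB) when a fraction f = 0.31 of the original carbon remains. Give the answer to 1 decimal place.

-9.6‰

δ₀ = (0.0110281/0.0112372 − 1)×1000 = (0.981392 − 1)×1000 = -18.608‰
α − 1 = ε/1000 = -0.0078
f^(α−1) = 0.31^(-0.0078) = 1.009177
δ_res = (-18.608 + 1000) × 1.009177 − 1000 = 990.398 − 1000 = -9.60‰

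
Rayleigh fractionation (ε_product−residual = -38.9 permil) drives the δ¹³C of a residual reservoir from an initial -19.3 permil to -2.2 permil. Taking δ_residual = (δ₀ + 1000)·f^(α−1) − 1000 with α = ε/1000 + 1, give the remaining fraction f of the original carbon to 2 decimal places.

0.64

α − 1 = ε/1000 = -0.0389
(δ_res + 1000)/(δ₀ + 1000) = (-2.2 + 1000)/(-19.3 + 1000) = 997.8/980.7 = 1.017437
f = 1.017437^(1/-0.0389) = exp(ln(1.017437)/-0.0389) = exp(0.01729/-0.0389)
f = exp(-0.4444) = 0.6412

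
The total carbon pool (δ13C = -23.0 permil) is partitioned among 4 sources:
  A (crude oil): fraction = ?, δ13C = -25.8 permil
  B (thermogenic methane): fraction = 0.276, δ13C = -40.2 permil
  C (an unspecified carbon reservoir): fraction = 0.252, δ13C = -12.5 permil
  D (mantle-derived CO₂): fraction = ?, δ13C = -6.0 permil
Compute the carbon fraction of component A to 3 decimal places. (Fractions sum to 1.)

Let f_A and f_D be the unknown fractions; fractions sum to 1 so f_A + f_D = 0.472.
Mass balance: Σ fᵢ·δᵢ = δ_bulk ⇒ f_A·(-25.8) + f_D·(-6.0) = -23.0 − (-14.245) = -8.755
Substitute f_D = 0.472 − f_A:
f_A·(-25.8 − -6.0) = -8.755 − 0.472×(-6.0) = -5.923
f_A = -5.923 / -19.8 = 0.2991

0.299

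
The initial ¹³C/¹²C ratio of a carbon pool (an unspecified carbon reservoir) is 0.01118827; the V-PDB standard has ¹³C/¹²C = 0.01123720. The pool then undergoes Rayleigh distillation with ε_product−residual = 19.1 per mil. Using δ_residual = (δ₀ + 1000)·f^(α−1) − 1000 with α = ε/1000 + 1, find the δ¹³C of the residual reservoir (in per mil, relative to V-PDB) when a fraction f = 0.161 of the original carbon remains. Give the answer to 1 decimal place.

-38.5 per mil

δ₀ = (0.01118827/0.01123720 − 1)×1000 = (0.995646 − 1)×1000 = -4.354 per mil
α − 1 = ε/1000 = 0.0191
f^(α−1) = 0.161^(0.0191) = 0.965718
δ_res = (-4.354 + 1000) × 0.965718 − 1000 = 961.513 − 1000 = -38.49 per mil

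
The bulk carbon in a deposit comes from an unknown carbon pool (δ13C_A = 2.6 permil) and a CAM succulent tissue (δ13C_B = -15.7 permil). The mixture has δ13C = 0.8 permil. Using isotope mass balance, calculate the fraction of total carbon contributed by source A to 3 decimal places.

0.902

δ_mix = f_A·δ_A + (1 − f_A)·δ_B  ⇒  f_A = (δ_mix − δ_B)/(δ_A − δ_B)
f_A = (0.8 − (-15.7)) / (2.6 − (-15.7))
f_A = 16.5 / 18.3 = 0.9016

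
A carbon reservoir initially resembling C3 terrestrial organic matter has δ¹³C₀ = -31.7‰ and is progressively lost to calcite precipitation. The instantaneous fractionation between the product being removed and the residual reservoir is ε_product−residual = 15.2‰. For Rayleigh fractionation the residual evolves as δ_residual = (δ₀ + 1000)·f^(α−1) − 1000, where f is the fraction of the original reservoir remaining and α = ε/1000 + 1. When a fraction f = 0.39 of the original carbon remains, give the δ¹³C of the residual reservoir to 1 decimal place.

-45.5‰

Rayleigh residual: δ_res = (δ₀ + 1000)·f^(α−1) − 1000
α = ε/1000 + 1 = 1.01520, so α − 1 = 0.01520
f^(α−1) = 0.39^(0.01520) = 0.985789
δ_res = (-31.7 + 1000) × 0.985789 − 1000 = 954.540 − 1000 = -45.46‰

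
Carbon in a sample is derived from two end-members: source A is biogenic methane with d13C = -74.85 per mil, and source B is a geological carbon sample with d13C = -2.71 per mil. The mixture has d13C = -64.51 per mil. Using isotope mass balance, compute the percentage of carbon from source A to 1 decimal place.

δ_mix = f_A·δ_A + (1 − f_A)·δ_B  ⇒  f_A = (δ_mix − δ_B)/(δ_A − δ_B)
f_A = (-64.51 − (-2.71)) / (-74.85 − (-2.71))
f_A = -61.80 / -72.14 = 0.8567

85.7%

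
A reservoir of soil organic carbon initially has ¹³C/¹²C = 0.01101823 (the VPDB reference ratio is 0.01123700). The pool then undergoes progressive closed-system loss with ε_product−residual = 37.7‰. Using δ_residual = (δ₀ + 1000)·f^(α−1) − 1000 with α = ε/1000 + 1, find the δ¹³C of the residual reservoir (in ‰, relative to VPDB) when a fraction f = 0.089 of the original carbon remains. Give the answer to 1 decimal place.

-104.9‰

δ₀ = (0.01101823/0.01123700 − 1)×1000 = (0.980531 − 1)×1000 = -19.469‰
α − 1 = ε/1000 = 0.0377
f^(α−1) = 0.089^(0.0377) = 0.912834
δ_res = (-19.469 + 1000) × 0.912834 − 1000 = 895.063 − 1000 = -104.94‰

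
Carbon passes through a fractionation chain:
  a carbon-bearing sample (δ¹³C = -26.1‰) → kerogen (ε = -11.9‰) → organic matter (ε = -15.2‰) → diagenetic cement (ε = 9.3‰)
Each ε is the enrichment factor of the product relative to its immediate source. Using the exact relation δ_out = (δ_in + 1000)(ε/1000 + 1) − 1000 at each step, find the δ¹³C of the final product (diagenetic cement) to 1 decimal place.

-43.5‰

step 1: δ = (-26.10 + 1000)·(-11.9/1000 + 1) − 1000 = -37.69‰
step 2: δ = (-37.69 + 1000)·(-15.2/1000 + 1) − 1000 = -52.32‰
step 3: δ = (-52.32 + 1000)·(9.3/1000 + 1) − 1000 = -43.50‰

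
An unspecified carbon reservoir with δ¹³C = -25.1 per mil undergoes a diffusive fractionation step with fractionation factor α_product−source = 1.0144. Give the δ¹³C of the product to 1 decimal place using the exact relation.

-11.1 per mil

δ_product = (δ_source + 1000)·α − 1000
δ_product = (-25.1 + 1000) × 1.0144 − 1000
δ_product = 988.939 − 1000 = -11.06 per mil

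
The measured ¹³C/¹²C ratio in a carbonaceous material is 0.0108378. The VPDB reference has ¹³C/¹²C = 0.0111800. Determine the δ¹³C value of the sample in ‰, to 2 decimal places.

-30.61‰

δ¹³C = (R_sample / R_standard − 1) × 1000
R_sample / R_standard = 0.0108378 / 0.0111800 = 0.969392
δ¹³C = (0.969392 − 1) × 1000 = -30.608‰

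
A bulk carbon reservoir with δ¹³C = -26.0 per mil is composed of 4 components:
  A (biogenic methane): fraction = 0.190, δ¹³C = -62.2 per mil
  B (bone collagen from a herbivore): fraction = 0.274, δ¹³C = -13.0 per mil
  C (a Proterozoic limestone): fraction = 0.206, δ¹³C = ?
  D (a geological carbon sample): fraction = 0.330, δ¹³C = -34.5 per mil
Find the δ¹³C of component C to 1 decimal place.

Isotope mass balance: δ_bulk = Σ fᵢ·δᵢ.
-26.0 = 0.190×(-62.2) + 0.274×(-13.0) + 0.206×δ_C + 0.330×(-34.5)
0.206·δ_C = -26.0 − (-26.765) = 0.765
δ_C = 0.765 / 0.206 = 3.71 per mil

3.7 per mil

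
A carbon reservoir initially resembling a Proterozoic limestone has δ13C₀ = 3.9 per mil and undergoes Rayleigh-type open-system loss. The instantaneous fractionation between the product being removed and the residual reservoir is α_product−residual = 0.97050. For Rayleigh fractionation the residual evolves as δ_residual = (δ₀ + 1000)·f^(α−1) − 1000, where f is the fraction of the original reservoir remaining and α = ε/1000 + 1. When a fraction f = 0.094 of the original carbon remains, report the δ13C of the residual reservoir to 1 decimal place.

76.4 per mil

Rayleigh residual: δ_res = (δ₀ + 1000)·f^(α−1) − 1000
α − 1 = -0.02950
f^(α−1) = 0.094^(-0.02950) = 1.072242
δ_res = (3.9 + 1000) × 1.072242 − 1000 = 1076.424 − 1000 = 76.42 per mil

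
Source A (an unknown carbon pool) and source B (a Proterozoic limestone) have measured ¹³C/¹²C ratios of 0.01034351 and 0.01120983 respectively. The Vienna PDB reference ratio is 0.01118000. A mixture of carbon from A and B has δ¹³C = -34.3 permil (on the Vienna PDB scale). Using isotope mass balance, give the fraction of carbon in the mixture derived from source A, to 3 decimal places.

0.477

δ_A = (0.01034351/0.01118000 − 1)×1000 = (0.925180 − 1)×1000 = -74.820 permil
δ_B = (0.01120983/0.01118000 − 1)×1000 = (1.002668 − 1)×1000 = 2.668 permil
f_A = (δ_mix − δ_B)/(δ_A − δ_B) = (-34.3 − (2.668))/(-74.820 − (2.668))
f_A = -36.968 / -77.488 = 0.4771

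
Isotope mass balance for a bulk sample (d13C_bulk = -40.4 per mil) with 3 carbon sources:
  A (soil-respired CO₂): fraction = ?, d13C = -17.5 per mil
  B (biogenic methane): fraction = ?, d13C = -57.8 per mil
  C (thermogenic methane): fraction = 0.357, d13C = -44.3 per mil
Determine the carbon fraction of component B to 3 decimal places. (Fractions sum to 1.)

0.331

Let f_B and f_A be the unknown fractions; fractions sum to 1 so f_B + f_A = 0.643.
Mass balance: Σ fᵢ·δᵢ = δ_bulk ⇒ f_B·(-57.8) + f_A·(-17.5) = -40.4 − (-15.815) = -24.585
Substitute f_A = 0.643 − f_B:
f_B·(-57.8 − -17.5) = -24.585 − 0.643×(-17.5) = -13.332
f_B = -13.332 / -40.3 = 0.3308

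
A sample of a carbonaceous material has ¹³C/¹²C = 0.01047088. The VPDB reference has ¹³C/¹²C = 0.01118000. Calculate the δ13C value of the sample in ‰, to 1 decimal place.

δ13C = (R_sample / R_standard − 1) × 1000
R_sample / R_standard = 0.01047088 / 0.01118000 = 0.936572
δ13C = (0.936572 − 1) × 1000 = -63.43‰

-63.4‰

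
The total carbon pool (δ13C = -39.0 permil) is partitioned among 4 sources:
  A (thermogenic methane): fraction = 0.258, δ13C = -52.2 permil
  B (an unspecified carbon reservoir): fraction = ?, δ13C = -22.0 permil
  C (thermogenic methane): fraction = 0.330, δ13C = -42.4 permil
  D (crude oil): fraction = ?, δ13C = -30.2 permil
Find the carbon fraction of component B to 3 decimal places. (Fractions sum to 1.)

Let f_B and f_D be the unknown fractions; fractions sum to 1 so f_B + f_D = 0.412.
Mass balance: Σ fᵢ·δᵢ = δ_bulk ⇒ f_B·(-22.0) + f_D·(-30.2) = -39.0 − (-27.460) = -11.540
Substitute f_D = 0.412 − f_B:
f_B·(-22.0 − -30.2) = -11.540 − 0.412×(-30.2) = 0.902
f_B = 0.902 / 8.2 = 0.1100

0.110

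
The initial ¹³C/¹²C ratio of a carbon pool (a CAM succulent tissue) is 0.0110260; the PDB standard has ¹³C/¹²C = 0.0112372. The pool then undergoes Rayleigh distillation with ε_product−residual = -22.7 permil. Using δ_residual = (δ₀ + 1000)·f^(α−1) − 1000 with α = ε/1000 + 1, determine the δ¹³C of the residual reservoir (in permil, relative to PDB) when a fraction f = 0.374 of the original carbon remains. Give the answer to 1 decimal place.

3.4 permil

δ₀ = (0.0110260/0.0112372 − 1)×1000 = (0.981205 − 1)×1000 = -18.795 permil
α − 1 = ε/1000 = -0.0227
f^(α−1) = 0.374^(-0.0227) = 1.022577
δ_res = (-18.795 + 1000) × 1.022577 − 1000 = 1003.357 − 1000 = 3.36 permil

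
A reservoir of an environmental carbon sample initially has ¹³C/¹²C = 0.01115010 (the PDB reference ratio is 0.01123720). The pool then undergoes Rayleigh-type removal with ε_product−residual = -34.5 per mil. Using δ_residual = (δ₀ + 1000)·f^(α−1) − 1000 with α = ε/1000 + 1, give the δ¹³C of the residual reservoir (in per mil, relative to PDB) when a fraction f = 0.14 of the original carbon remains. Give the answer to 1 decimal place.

61.9 per mil

δ₀ = (0.01115010/0.01123720 − 1)×1000 = (0.992249 − 1)×1000 = -7.751 per mil
α − 1 = ε/1000 = -0.0345
f^(α−1) = 0.14^(-0.0345) = 1.070184
δ_res = (-7.751 + 1000) × 1.070184 − 1000 = 1061.889 − 1000 = 61.89 per mil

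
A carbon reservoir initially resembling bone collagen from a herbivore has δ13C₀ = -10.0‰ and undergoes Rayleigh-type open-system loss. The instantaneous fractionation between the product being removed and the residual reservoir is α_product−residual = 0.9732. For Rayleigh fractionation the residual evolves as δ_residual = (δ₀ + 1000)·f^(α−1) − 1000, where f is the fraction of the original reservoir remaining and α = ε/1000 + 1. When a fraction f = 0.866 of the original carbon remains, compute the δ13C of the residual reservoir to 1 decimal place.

Rayleigh residual: δ_res = (δ₀ + 1000)·f^(α−1) − 1000
α − 1 = -0.02680
f^(α−1) = 0.866^(-0.02680) = 1.003863
δ_res = (-10.0 + 1000) × 1.003863 − 1000 = 993.825 − 1000 = -6.18‰

-6.2‰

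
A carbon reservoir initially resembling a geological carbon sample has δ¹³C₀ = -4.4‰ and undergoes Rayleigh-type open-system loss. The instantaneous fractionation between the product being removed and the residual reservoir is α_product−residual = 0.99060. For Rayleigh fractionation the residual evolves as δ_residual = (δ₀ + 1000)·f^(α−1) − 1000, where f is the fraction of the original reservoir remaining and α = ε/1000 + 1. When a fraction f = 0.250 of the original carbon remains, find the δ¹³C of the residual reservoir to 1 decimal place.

Rayleigh residual: δ_res = (δ₀ + 1000)·f^(α−1) − 1000
α − 1 = -0.00940
f^(α−1) = 0.250^(-0.00940) = 1.013116
δ_res = (-4.4 + 1000) × 1.013116 − 1000 = 1008.659 − 1000 = 8.66‰

8.7‰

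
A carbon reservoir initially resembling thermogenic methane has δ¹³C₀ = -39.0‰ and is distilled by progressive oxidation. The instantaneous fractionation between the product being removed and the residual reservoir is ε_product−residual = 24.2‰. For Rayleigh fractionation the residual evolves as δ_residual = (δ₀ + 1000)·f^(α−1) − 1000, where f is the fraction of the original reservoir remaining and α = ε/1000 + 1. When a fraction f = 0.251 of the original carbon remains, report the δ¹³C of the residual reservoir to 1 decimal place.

-70.6‰

Rayleigh residual: δ_res = (δ₀ + 1000)·f^(α−1) − 1000
α = ε/1000 + 1 = 1.02420, so α − 1 = 0.02420
f^(α−1) = 0.251^(0.02420) = 0.967102
δ_res = (-39.0 + 1000) × 0.967102 − 1000 = 929.385 − 1000 = -70.62‰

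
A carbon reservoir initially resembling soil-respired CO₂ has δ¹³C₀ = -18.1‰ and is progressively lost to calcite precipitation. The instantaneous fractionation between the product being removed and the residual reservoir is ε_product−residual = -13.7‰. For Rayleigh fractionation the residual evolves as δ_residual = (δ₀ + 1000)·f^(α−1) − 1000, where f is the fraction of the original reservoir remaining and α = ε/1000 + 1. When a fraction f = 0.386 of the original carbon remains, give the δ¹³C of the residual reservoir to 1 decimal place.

Rayleigh residual: δ_res = (δ₀ + 1000)·f^(α−1) − 1000
α = ε/1000 + 1 = 0.98630, so α − 1 = -0.01370
f^(α−1) = 0.386^(-0.01370) = 1.013127
δ_res = (-18.1 + 1000) × 1.013127 − 1000 = 994.789 − 1000 = -5.21‰

-5.2‰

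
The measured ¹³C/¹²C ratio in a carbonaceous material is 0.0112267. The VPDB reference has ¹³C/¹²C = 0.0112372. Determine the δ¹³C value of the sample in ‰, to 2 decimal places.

-0.93‰

δ¹³C = (R_sample / R_standard − 1) × 1000
R_sample / R_standard = 0.0112267 / 0.0112372 = 0.999066
δ¹³C = (0.999066 − 1) × 1000 = -0.934‰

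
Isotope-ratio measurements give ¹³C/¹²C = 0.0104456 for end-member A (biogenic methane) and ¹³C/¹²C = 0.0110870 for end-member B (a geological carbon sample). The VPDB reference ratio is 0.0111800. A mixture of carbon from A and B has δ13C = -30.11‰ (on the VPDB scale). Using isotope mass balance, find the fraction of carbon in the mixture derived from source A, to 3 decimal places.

δ_A = (0.0104456/0.0111800 − 1)×1000 = (0.934311 − 1)×1000 = -65.689‰
δ_B = (0.0110870/0.0111800 − 1)×1000 = (0.991682 − 1)×1000 = -8.318‰
f_A = (δ_mix − δ_B)/(δ_A − δ_B) = (-30.11 − (-8.318))/(-65.689 − (-8.318))
f_A = -21.792 / -57.370 = 0.3798

0.380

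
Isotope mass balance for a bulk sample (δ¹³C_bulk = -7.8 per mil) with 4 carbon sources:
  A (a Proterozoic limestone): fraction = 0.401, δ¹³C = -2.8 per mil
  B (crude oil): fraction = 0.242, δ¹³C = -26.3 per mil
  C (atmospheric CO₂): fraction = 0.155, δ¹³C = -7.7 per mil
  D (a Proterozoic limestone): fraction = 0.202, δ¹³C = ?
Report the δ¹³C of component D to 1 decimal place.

4.4 per mil

Isotope mass balance: δ_bulk = Σ fᵢ·δᵢ.
-7.8 = 0.401×(-2.8) + 0.242×(-26.3) + 0.155×(-7.7) + 0.202×δ_D
0.202·δ_D = -7.8 − (-8.681) = 0.881
δ_D = 0.881 / 0.202 = 4.36 per mil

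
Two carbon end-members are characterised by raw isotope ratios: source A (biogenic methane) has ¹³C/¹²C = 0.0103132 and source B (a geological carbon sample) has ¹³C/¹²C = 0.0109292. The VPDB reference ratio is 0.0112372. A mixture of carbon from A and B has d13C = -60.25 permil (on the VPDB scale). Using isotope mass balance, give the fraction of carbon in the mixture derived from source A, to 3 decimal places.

δ_A = (0.0103132/0.0112372 − 1)×1000 = (0.917773 − 1)×1000 = -82.227 permil
δ_B = (0.0109292/0.0112372 − 1)×1000 = (0.972591 − 1)×1000 = -27.409 permil
f_A = (δ_mix − δ_B)/(δ_A − δ_B) = (-60.25 − (-27.409))/(-82.227 − (-27.409))
f_A = -32.841 / -54.818 = 0.5991

0.599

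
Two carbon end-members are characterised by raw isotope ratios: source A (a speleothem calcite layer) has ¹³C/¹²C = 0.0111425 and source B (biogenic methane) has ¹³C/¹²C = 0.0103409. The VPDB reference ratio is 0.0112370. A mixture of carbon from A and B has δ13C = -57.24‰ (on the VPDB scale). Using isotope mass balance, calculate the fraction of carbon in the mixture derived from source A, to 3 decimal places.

δ_A = (0.0111425/0.0112370 − 1)×1000 = (0.991590 − 1)×1000 = -8.410‰
δ_B = (0.0103409/0.0112370 − 1)×1000 = (0.920255 − 1)×1000 = -79.745‰
f_A = (δ_mix − δ_B)/(δ_A − δ_B) = (-57.24 − (-79.745))/(-8.410 − (-79.745))
f_A = 22.505 / 71.336 = 0.3155

0.315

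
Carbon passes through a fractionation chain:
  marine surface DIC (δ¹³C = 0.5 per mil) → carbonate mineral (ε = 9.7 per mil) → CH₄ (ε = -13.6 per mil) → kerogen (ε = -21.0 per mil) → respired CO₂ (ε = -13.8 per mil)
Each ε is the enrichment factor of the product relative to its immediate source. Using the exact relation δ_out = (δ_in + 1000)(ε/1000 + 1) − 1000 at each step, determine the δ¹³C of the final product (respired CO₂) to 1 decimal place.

step 1: δ = (0.50 + 1000)·(9.7/1000 + 1) − 1000 = 10.20 per mil
step 2: δ = (10.20 + 1000)·(-13.6/1000 + 1) − 1000 = -3.53 per mil
step 3: δ = (-3.53 + 1000)·(-21.0/1000 + 1) − 1000 = -24.46 per mil
step 4: δ = (-24.46 + 1000)·(-13.8/1000 + 1) − 1000 = -37.92 per mil

-37.9 per mil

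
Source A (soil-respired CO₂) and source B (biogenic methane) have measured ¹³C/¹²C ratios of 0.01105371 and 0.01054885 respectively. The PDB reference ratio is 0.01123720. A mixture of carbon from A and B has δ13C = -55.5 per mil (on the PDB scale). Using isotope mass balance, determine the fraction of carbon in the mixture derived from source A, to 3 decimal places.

0.128

δ_A = (0.01105371/0.01123720 − 1)×1000 = (0.983671 − 1)×1000 = -16.329 per mil
δ_B = (0.01054885/0.01123720 − 1)×1000 = (0.938744 − 1)×1000 = -61.256 per mil
f_A = (δ_mix − δ_B)/(δ_A − δ_B) = (-55.5 − (-61.256))/(-16.329 − (-61.256))
f_A = 5.756 / 44.928 = 0.1281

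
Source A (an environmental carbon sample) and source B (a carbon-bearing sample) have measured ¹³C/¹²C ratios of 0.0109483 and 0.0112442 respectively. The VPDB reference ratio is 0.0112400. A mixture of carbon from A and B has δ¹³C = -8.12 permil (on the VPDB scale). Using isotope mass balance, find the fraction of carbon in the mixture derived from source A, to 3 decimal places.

0.323

δ_A = (0.0109483/0.0112400 − 1)×1000 = (0.974048 − 1)×1000 = -25.952 permil
δ_B = (0.0112442/0.0112400 − 1)×1000 = (1.000374 − 1)×1000 = 0.374 permil
f_A = (δ_mix − δ_B)/(δ_A − δ_B) = (-8.12 − (0.374))/(-25.952 − (0.374))
f_A = -8.494 / -26.326 = 0.3226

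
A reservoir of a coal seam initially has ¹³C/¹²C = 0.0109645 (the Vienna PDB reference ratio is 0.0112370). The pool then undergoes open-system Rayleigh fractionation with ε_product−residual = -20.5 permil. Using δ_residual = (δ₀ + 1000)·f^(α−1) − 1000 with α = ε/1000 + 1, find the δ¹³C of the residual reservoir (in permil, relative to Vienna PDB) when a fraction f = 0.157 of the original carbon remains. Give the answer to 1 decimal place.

δ₀ = (0.0109645/0.0112370 − 1)×1000 = (0.975750 − 1)×1000 = -24.250 permil
α − 1 = ε/1000 = -0.0205
f^(α−1) = 0.157^(-0.0205) = 1.038685
δ_res = (-24.250 + 1000) × 1.038685 − 1000 = 1013.497 − 1000 = 13.50 permil

13.5 permil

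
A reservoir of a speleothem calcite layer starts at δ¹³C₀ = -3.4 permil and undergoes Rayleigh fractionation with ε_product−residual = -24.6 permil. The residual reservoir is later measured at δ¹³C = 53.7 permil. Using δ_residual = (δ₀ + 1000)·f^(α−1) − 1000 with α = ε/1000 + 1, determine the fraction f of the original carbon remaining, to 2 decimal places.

0.10

α − 1 = ε/1000 = -0.0246
(δ_res + 1000)/(δ₀ + 1000) = (53.7 + 1000)/(-3.4 + 1000) = 1053.7/996.6 = 1.057295
f = 1.057295^(1/-0.0246) = exp(ln(1.057295)/-0.0246) = exp(0.05571/-0.0246)
f = exp(-2.2648) = 0.1039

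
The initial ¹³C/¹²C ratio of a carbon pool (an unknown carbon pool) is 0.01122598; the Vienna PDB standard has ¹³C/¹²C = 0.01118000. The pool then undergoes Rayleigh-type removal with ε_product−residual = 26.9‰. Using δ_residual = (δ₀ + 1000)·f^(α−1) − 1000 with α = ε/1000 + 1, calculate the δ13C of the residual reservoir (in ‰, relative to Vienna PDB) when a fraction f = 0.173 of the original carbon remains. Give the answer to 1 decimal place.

-42.2‰

δ₀ = (0.01122598/0.01118000 − 1)×1000 = (1.004113 − 1)×1000 = 4.113‰
α − 1 = ε/1000 = 0.0269
f^(α−1) = 0.173^(0.0269) = 0.953901
δ_res = (4.113 + 1000) × 0.953901 − 1000 = 957.824 − 1000 = -42.18‰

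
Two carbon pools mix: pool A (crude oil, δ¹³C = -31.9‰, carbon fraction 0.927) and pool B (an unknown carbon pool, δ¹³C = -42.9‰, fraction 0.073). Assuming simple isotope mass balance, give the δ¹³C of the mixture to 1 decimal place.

-32.7‰

δ_mix = f_A·δ_A + f_B·δ_B
δ_mix = 0.927 × (-31.9) + 0.073 × (-42.9)
δ_mix = -29.57 + -3.13 = -32.70‰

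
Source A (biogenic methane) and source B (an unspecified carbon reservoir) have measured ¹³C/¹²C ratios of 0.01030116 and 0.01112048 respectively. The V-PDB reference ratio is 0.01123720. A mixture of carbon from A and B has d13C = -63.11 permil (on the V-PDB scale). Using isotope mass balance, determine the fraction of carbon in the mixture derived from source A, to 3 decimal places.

0.723

δ_A = (0.01030116/0.01123720 − 1)×1000 = (0.916702 − 1)×1000 = -83.298 permil
δ_B = (0.01112048/0.01123720 − 1)×1000 = (0.989613 − 1)×1000 = -10.387 permil
f_A = (δ_mix − δ_B)/(δ_A − δ_B) = (-63.11 − (-10.387))/(-83.298 − (-10.387))
f_A = -52.723 / -72.911 = 0.7231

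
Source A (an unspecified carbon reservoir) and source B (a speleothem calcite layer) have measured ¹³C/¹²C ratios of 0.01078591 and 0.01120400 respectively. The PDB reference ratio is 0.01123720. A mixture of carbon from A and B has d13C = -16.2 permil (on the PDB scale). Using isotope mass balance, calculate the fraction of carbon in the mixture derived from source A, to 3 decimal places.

δ_A = (0.01078591/0.01123720 − 1)×1000 = (0.959840 − 1)×1000 = -40.160 permil
δ_B = (0.01120400/0.01123720 − 1)×1000 = (0.997046 − 1)×1000 = -2.954 permil
f_A = (δ_mix − δ_B)/(δ_A − δ_B) = (-16.2 − (-2.954))/(-40.160 − (-2.954))
f_A = -13.246 / -37.206 = 0.3560

0.356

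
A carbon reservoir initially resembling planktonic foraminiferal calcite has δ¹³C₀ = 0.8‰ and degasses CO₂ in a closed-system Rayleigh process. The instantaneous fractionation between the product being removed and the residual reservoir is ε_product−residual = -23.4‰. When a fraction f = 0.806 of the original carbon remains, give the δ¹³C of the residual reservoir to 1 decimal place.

Rayleigh residual: δ_res = (δ₀ + 1000)·f^(α−1) − 1000
α = ε/1000 + 1 = 0.97660, so α − 1 = -0.02340
f^(α−1) = 0.806^(-0.02340) = 1.005059
δ_res = (0.8 + 1000) × 1.005059 − 1000 = 1005.864 − 1000 = 5.86‰

5.9‰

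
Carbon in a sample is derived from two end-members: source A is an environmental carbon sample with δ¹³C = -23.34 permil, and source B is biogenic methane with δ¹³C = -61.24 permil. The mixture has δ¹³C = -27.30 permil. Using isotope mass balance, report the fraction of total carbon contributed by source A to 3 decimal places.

δ_mix = f_A·δ_A + (1 − f_A)·δ_B  ⇒  f_A = (δ_mix − δ_B)/(δ_A − δ_B)
f_A = (-27.30 − (-61.24)) / (-23.34 − (-61.24))
f_A = 33.94 / 37.90 = 0.8955

0.896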